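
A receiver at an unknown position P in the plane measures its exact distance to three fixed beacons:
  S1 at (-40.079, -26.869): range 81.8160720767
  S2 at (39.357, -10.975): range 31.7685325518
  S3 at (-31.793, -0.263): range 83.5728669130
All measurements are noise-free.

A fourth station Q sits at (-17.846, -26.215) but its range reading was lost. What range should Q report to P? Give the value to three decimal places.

60.335

eq1: (x + 40.079)² + (y + 26.869)² = 81.8160720767²
eq2: (x − 39.357)² + (y + 10.975)² = 31.7685325518²
eq3: (x + 31.793)² + (y + 0.263)² = 83.5728669130²
eq2−eq3, eq2−eq1 (x²,y² cancel):
  -142.300·x + 21.424·y = -6633.744480
  -158.872·x − 31.788·y = -5025.784662
det = -142.300·-31.788 − 21.424·-158.872 = 7927.106128
x = (-6633.744480·-31.788 − 21.424·-5025.784662) / 7927.106128 = 40.184384
y = (-142.300·-5025.784662 − -6633.744480·-158.872) / 7927.106128 = -42.732756
|P − Q| = √((40.184384 − -17.846)² + (-42.732756 − -26.215)²) = 60.335411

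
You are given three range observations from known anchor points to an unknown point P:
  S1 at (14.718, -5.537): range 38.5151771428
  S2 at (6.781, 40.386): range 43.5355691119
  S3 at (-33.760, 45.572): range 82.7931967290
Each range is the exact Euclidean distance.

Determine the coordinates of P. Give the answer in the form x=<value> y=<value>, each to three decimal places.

x=44.581 y=18.787

eq1: (x − 14.718)² + (y + 5.537)² = 38.5151771428²
eq2: (x − 6.781)² + (y − 40.386)² = 43.5355691119²
eq3: (x + 33.760)² + (y − 45.572)² = 82.7931967290²
eq1−eq2, eq1−eq3 (x²,y² cancel):
  -15.874·x + 91.846·y = 1017.806156
  -96.956·x + 102.218·y = -2402.027663
det = -15.874·102.218 − 91.846·-96.956 = 7282.412244
x = (1017.806156·102.218 − 91.846·-2402.027663) / 7282.412244 = 44.580660
y = (-15.874·-2402.027663 − 1017.806156·-96.956) / 7282.412244 = 18.786660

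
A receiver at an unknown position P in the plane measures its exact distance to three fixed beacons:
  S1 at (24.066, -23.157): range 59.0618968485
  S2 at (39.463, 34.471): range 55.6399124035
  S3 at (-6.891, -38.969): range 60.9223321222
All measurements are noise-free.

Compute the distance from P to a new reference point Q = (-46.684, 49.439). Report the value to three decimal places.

eq1: (x − 24.066)² + (y + 23.157)² = 59.0618968485²
eq2: (x − 39.463)² + (y − 34.471)² = 55.6399124035²
eq3: (x + 6.891)² + (y + 38.969)² = 60.9223321222²
eq3−eq1, eq3−eq2 (x²,y² cancel):
  61.914·x + 31.624·y = -227.426945
  92.708·x + 146.880·y = 1795.240067
det = 61.914·146.880 − 31.624·92.708 = 6162.130528
x = (-227.426945·146.880 − 31.624·1795.240067) / 6162.130528 = -14.634085
y = (61.914·1795.240067 − -227.426945·92.708) / 6162.130528 = 21.459265
|P − Q| = √((-14.634085 − -46.684)² + (21.459265 − 49.439)²) = 42.544831

42.545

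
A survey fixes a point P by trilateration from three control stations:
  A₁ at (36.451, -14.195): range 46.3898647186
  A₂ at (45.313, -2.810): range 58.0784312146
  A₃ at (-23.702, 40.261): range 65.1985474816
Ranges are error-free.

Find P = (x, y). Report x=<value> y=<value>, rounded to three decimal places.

x=-9.043 y=-23.268

eq1: (x − 36.451)² + (y + 14.195)² = 46.3898647186²
eq2: (x − 45.313)² + (y + 2.810)² = 58.0784312146²
eq3: (x + 23.702)² + (y − 40.261)² = 65.1985474816²
eq2−eq3, eq2−eq1 (x²,y² cancel):
  -138.030·x + 86.142·y = -756.177565
  -17.724·x − 22.770·y = 690.093981
det = -138.030·-22.770 − 86.142·-17.724 = 4669.723908
x = (-756.177565·-22.770 − 86.142·690.093981) / 4669.723908 = -9.042914
y = (-138.030·690.093981 − -756.177565·-17.724) / 4669.723908 = -23.268220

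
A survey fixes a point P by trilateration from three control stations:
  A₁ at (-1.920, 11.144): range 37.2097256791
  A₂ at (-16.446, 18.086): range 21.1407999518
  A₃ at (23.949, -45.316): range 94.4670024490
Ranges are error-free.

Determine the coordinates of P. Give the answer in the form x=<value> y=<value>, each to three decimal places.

eq1: (x + 1.920)² + (y − 11.144)² = 37.2097256791²
eq2: (x + 16.446)² + (y − 18.086)² = 21.1407999518²
eq3: (x − 23.949)² + (y + 45.316)² = 94.4670024490²
eq2−eq1, eq2−eq3 (x²,y² cancel):
  29.052·x − 13.884·y = -1407.329439
  80.790·x − 126.804·y = -6447.560984
det = 29.052·-126.804 − -13.884·80.790 = -2562.221448
x = (-1407.329439·-126.804 − -13.884·-6447.560984) / -2562.221448 = -34.710921
y = (29.052·-6447.560984 − -1407.329439·80.790) / -2562.221448 = 28.731473

x=-34.711 y=28.731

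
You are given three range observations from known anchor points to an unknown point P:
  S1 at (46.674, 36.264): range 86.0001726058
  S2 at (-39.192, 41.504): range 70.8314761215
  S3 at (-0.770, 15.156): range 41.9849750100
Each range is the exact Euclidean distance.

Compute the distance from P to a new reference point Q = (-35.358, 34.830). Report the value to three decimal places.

eq1: (x − 46.674)² + (y − 36.264)² = 86.0001726058²
eq2: (x + 39.192)² + (y − 41.504)² = 70.8314761215²
eq3: (x + 0.770)² + (y − 15.156)² = 41.9849750100²
eq2−eq1, eq2−eq3 (x²,y² cancel):
  171.732·x − 10.480·y = -2143.986587
  76.844·x − 52.696·y = 226.062239
det = 171.732·-52.696 − -10.480·76.844 = -8244.264352
x = (-2143.986587·-52.696 − -10.480·226.062239) / -8244.264352 = -13.991382
y = (171.732·226.062239 − -2143.986587·76.844) / -8244.264352 = -24.692879
|P − Q| = √((-13.991382 − -35.358)² + (-24.692879 − 34.830)²) = 63.241644

63.242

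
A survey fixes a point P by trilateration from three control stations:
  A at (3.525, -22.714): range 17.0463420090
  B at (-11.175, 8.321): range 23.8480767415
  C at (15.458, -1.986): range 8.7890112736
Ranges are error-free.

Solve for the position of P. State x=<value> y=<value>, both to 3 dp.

x=7.744 y=-6.198

eq1: (x − 3.525)² + (y + 22.714)² = 17.0463420090²
eq2: (x + 11.175)² + (y − 8.321)² = 23.8480767415²
eq3: (x − 15.458)² + (y + 1.986)² = 8.7890112736²
eq3−eq2, eq3−eq1 (x²,y² cancel):
  -53.266·x + 20.614·y = -540.258339
  -23.866·x − 41.456·y = 72.126404
det = -53.266·-41.456 − 20.614·-23.866 = 2700.169020
x = (-540.258339·-41.456 − 20.614·72.126404) / 2700.169020 = 7.744010
y = (-53.266·72.126404 − -540.258339·-23.866) / 2700.169020 = -6.198016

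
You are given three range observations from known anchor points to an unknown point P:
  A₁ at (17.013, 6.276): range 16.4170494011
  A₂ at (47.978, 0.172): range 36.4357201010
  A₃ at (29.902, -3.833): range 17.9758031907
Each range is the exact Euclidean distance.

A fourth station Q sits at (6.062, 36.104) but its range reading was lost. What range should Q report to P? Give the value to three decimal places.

46.222

eq1: (x − 17.013)² + (y − 6.276)² = 16.4170494011²
eq2: (x − 47.978)² + (y − 0.172)² = 36.4357201010²
eq3: (x − 29.902)² + (y + 3.833)² = 17.9758031907²
eq1−eq3, eq1−eq2 (x²,y² cancel):
  25.778·x − 20.218·y = 526.381159
  61.930·x − 12.208·y = 915.045535
det = 25.778·-12.208 − -20.218·61.930 = 937.402916
x = (526.381159·-12.208 − -20.218·915.045535) / 937.402916 = 12.880619
y = (25.778·915.045535 − 526.381159·61.930) / 937.402916 = -9.612453
|P − Q| = √((12.880619 − 6.062)² + (-9.612453 − 36.104)²) = 46.222155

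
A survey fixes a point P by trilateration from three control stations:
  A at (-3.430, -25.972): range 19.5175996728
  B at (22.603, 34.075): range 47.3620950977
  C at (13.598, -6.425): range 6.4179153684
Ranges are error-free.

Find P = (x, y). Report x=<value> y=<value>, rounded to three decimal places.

x=9.643 y=-11.479

eq1: (x + 3.430)² + (y + 25.972)² = 19.5175996728²
eq2: (x − 22.603)² + (y − 34.075)² = 47.3620950977²
eq3: (x − 13.598)² + (y + 6.425)² = 6.4179153684²
eq2−eq1, eq2−eq3 (x²,y² cancel):
  -52.066·x − 120.094·y = 876.539805
  -18.010·x − 81.000·y = 756.163409
det = -52.066·-81.000 − -120.094·-18.010 = 2054.453060
x = (876.539805·-81.000 − -120.094·756.163409) / 2054.453060 = 9.642938
y = (-52.066·756.163409 − 876.539805·-18.010) / 2054.453060 = -11.479416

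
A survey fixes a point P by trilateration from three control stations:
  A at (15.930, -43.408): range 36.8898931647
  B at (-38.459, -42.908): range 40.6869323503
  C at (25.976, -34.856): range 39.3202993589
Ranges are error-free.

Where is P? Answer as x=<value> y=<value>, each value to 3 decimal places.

x=-8.303 y=-15.594

eq1: (x − 15.930)² + (y + 43.408)² = 36.8898931647²
eq2: (x + 38.459)² + (y + 42.908)² = 40.6869323503²
eq3: (x − 25.976)² + (y + 34.856)² = 39.3202993589²
eq1−eq2, eq1−eq3 (x²,y² cancel):
  -108.778·x + 1.000·y = 887.609535
  20.092·x + 17.104·y = -433.547776
det = -108.778·17.104 − 1.000·20.092 = -1880.630912
x = (887.609535·17.104 − 1.000·-433.547776) / -1880.630912 = -8.303182
y = (-108.778·-433.547776 − 887.609535·20.092) / -1880.630912 = -15.594027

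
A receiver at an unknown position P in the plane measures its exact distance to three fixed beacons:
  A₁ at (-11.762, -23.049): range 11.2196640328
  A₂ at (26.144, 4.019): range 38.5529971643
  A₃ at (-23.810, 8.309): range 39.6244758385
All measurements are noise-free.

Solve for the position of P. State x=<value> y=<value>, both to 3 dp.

eq1: (x + 11.762)² + (y + 23.049)² = 11.2196640328²
eq2: (x − 26.144)² + (y − 4.019)² = 38.5529971643²
eq3: (x + 23.810)² + (y − 8.309)² = 39.6244758385²
eq3−eq1, eq3−eq2 (x²,y² cancel):
  24.096·x − 62.716·y = 1477.863688
  99.908·x − 8.580·y = 147.471011
det = 24.096·-8.580 − -62.716·99.908 = 6059.086448
x = (1477.863688·-8.580 − -62.716·147.471011) / 6059.086448 = -0.566303
y = (24.096·147.471011 − 1477.863688·99.908) / 6059.086448 = -23.781959

x=-0.566 y=-23.782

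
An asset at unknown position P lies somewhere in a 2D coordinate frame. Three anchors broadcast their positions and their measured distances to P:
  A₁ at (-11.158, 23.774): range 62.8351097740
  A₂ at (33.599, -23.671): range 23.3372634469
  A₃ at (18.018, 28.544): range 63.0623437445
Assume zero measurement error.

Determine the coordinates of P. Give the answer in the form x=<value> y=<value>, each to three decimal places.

eq1: (x + 11.158)² + (y − 23.774)² = 62.8351097740²
eq2: (x − 33.599)² + (y + 23.671)² = 23.3372634469²
eq3: (x − 18.018)² + (y − 28.544)² = 63.0623437445²
eq1−eq3, eq1−eq2 (x²,y² cancel):
  58.352·x + 9.540·y = 421.096042
  89.514·x − 94.890·y = 4403.128157
det = 58.352·-94.890 − 9.540·89.514 = -6390.984840
x = (421.096042·-94.890 − 9.540·4403.128157) / -6390.984840 = 12.824885
y = (58.352·4403.128157 − 421.096042·89.514) / -6390.984840 = -34.304156

x=12.825 y=-34.304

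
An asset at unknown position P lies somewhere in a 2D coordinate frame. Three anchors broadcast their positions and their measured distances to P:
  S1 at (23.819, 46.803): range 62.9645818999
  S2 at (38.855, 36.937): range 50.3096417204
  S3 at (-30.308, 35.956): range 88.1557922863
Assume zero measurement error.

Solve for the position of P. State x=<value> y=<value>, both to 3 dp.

x=42.862 y=-13.213

eq1: (x − 23.819)² + (y − 46.803)² = 62.9645818999²
eq2: (x − 38.855)² + (y − 36.937)² = 50.3096417204²
eq3: (x + 30.308)² + (y − 35.956)² = 88.1557922863²
eq2−eq1, eq2−eq3 (x²,y² cancel):
  -30.072·x + 19.732·y = -1549.665948
  -138.326·x − 1.962·y = -5903.027858
det = -30.072·-1.962 − 19.732·-138.326 = 2788.449896
x = (-1549.665948·-1.962 − 19.732·-5903.027858) / 2788.449896 = 42.862162
y = (-30.072·-5903.027858 − -1549.665948·-138.326) / 2788.449896 = -13.212803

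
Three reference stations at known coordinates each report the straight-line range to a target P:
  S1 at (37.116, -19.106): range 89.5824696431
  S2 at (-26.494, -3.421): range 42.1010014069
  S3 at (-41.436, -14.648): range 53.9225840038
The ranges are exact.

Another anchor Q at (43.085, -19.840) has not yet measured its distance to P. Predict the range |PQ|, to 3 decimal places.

eq1: (x − 37.116)² + (y + 19.106)² = 89.5824696431²
eq2: (x + 26.494)² + (y + 3.421)² = 42.1010014069²
eq3: (x + 41.436)² + (y + 14.648)² = 53.9225840038²
eq1−eq2, eq1−eq3 (x²,y² cancel):
  -127.220·x + 31.370·y = 5223.523133
  -157.104·x + 8.916·y = 5306.243110
det = -127.220·8.916 − 31.370·-157.104 = 3794.058960
x = (5223.523133·8.916 − 31.370·5306.243110) / 3794.058960 = -31.597799
y = (-127.220·5306.243110 − 5223.523133·-157.104) / 3794.058960 = 38.369496
|P − Q| = √((-31.597799 − 43.085)² + (38.369496 − -19.840)²) = 94.688257

94.688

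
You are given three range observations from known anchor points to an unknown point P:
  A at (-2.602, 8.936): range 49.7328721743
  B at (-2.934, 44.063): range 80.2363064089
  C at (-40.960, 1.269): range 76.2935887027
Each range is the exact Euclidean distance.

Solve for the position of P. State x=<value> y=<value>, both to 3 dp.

eq1: (x + 2.602)² + (y − 8.936)² = 49.7328721743²
eq2: (x + 2.934)² + (y − 44.063)² = 80.2363064089²
eq3: (x + 40.960)² + (y − 1.269)² = 76.2935887027²
eq1−eq3, eq1−eq2 (x²,y² cancel):
  -76.716·x − 15.334·y = -1754.643641
  -0.664·x + 70.254·y = -2100.972466
det = -76.716·70.254 − -15.334·-0.664 = -5399.787640
x = (-1754.643641·70.254 − -15.334·-2100.972466) / -5399.787640 = 28.795030
y = (-76.716·-2100.972466 − -1754.643641·-0.664) / -5399.787640 = -29.633225

x=28.795 y=-29.633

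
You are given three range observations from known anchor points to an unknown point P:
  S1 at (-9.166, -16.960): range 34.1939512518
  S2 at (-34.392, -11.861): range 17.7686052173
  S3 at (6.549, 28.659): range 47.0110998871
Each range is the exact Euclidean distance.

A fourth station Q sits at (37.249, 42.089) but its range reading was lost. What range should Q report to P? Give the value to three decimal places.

80.436

eq1: (x + 9.166)² + (y + 16.960)² = 34.1939512518²
eq2: (x + 34.392)² + (y + 11.861)² = 17.7686052173²
eq3: (x − 6.549)² + (y − 28.659)² = 47.0110998871²
eq2−eq3, eq2−eq1 (x²,y² cancel):
  81.882·x + 81.040·y = -2353.585484
  50.452·x − 10.198·y = -1805.338800
det = 81.882·-10.198 − 81.040·50.452 = -4923.662716
x = (-2353.585484·-10.198 − 81.040·-1805.338800) / -4923.662716 = -34.589396
y = (81.882·-1805.338800 − -2353.585484·50.452) / -4923.662716 = 5.906509
|P − Q| = √((-34.589396 − 37.249)² + (5.906509 − 42.089)²) = 80.435862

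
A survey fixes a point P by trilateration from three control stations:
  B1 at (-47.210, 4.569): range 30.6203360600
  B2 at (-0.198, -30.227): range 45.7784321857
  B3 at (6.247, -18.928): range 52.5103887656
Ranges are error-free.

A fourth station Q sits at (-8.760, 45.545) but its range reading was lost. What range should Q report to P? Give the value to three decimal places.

80.573

eq1: (x + 47.210)² + (y − 4.569)² = 30.6203360600²
eq2: (x + 0.198)² + (y + 30.227)² = 45.7784321857²
eq3: (x − 6.247)² + (y + 18.928)² = 52.5103887656²
eq3−eq1, eq3−eq2 (x²,y² cancel):
  -106.914·x + 46.994·y = 3672.101616
  -12.890·x − 22.598·y = 1178.092615
det = -106.914·-22.598 − 46.994·-12.890 = 3021.795232
x = (3672.101616·-22.598 − 46.994·1178.092615) / 3021.795232 = -45.782532
y = (-106.914·1178.092615 − 3672.101616·-12.890) / 3021.795232 = -26.018045
|P − Q| = √((-45.782532 − -8.760)² + (-26.018045 − 45.545)²) = 80.572559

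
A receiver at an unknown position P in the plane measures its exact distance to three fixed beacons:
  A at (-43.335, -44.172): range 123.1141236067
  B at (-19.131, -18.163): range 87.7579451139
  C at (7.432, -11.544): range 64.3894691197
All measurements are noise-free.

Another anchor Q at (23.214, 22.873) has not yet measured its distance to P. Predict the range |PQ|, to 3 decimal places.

eq1: (x + 43.335)² + (y + 44.172)² = 123.1141236067²
eq2: (x + 19.131)² + (y + 18.163)² = 87.7579451139²
eq3: (x − 7.432)² + (y + 11.544)² = 64.3894691197²
eq2−eq1, eq2−eq3 (x²,y² cancel):
  -48.408·x − 52.018·y = -4322.432422
  53.126·x + 13.238·y = 3048.062027
det = -48.408·13.238 − -52.018·53.126 = 2122.683164
x = (-4322.432422·13.238 − -52.018·3048.062027) / 2122.683164 = 47.738509
y = (-48.408·3048.062027 − -4322.432422·53.126) / 2122.683164 = 38.669435
|P − Q| = √((47.738509 − 23.214)² + (38.669435 − 22.873)²) = 29.171543

29.172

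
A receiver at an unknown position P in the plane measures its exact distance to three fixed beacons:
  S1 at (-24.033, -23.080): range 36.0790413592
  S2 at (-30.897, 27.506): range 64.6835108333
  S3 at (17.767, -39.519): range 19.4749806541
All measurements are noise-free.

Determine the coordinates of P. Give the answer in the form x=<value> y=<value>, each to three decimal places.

eq1: (x + 24.033)² + (y + 23.080)² = 36.0790413592²
eq2: (x + 30.897)² + (y − 27.506)² = 64.6835108333²
eq3: (x − 17.767)² + (y + 39.519)² = 19.4749806541²
eq2−eq3, eq2−eq1 (x²,y² cancel):
  97.328·x − 134.050·y = 3970.894707
  13.728·x − 101.172·y = 2281.326192
det = 97.328·-101.172 − -134.050·13.728 = -8006.630016
x = (3970.894707·-101.172 − -134.050·2281.326192) / -8006.630016 = 11.981518
y = (97.328·2281.326192 − 3970.894707·13.728) / -8006.630016 = -20.923219

x=11.982 y=-20.923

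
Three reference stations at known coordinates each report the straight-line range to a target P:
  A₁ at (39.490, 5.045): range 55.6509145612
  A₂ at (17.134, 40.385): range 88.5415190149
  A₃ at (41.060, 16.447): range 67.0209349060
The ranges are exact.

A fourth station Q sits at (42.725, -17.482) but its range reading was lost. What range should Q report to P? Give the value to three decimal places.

36.535

eq1: (x − 39.490)² + (y − 5.045)² = 55.6509145612²
eq2: (x − 17.134)² + (y − 40.385)² = 88.5415190149²
eq3: (x − 41.060)² + (y − 16.447)² = 67.0209349060²
eq1−eq2, eq1−eq3 (x²,y² cancel):
  -44.712·x + 70.680·y = -4402.966242
  3.140·x + 22.804·y = -1023.266140
det = -44.712·22.804 − 70.680·3.140 = -1241.547648
x = (-4402.966242·22.804 − 70.680·-1023.266140) / -1241.547648 = 22.617570
y = (-44.712·-1023.266140 − -4402.966242·3.140) / -1241.547648 = -47.986551
|P − Q| = √((22.617570 − 42.725)² + (-47.986551 − -17.482)²) = 36.535412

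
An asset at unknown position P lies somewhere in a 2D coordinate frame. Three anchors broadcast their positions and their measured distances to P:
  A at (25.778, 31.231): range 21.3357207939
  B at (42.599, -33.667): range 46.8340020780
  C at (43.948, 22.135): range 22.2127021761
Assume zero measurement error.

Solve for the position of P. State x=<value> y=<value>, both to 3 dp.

eq1: (x − 25.778)² + (y − 31.231)² = 21.3357207939²
eq2: (x − 42.599)² + (y + 33.667)² = 46.8340020780²
eq3: (x − 43.948)² + (y − 22.135)² = 22.2127021761²
eq3−eq2, eq3−eq1 (x²,y² cancel):
  -2.698·x − 111.604·y = -1173.262852
  -36.340·x + 18.192·y = -743.313128
det = -2.698·18.192 − -111.604·-36.340 = -4104.771376
x = (-1173.262852·18.192 − -111.604·-743.313128) / -4104.771376 = 25.409629
y = (-2.698·-743.313128 − -1173.262852·-36.340) / -4104.771376 = 9.898459

x=25.410 y=9.898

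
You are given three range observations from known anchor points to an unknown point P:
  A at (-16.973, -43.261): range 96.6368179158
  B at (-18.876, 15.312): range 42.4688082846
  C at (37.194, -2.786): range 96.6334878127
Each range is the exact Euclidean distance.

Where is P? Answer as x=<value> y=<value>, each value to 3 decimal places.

x=-44.074 y=49.498

eq1: (x + 16.973)² + (y + 43.261)² = 96.6368179158²
eq2: (x + 18.876)² + (y − 15.312)² = 42.4688082846²
eq3: (x − 37.194)² + (y + 2.786)² = 96.6334878127²
eq3−eq1, eq3−eq2 (x²,y² cancel):
  -108.334·x − 80.950·y = 767.797808
  -112.140·x + 36.196·y = 6734.036578
det = -108.334·36.196 − -80.950·-112.140 = -12998.990464
x = (767.797808·36.196 − -80.950·6734.036578) / -12998.990464 = -44.073536
y = (-108.334·6734.036578 − 767.797808·-112.140) / -12998.990464 = 49.498019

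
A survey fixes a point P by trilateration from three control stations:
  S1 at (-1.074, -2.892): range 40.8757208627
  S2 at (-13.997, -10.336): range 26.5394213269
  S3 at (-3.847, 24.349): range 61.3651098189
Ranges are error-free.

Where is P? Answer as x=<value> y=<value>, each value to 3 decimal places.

x=-31.092 y=-30.636

eq1: (x + 1.074)² + (y + 2.892)² = 40.8757208627²
eq2: (x + 13.997)² + (y + 10.336)² = 26.5394213269²
eq3: (x + 3.847)² + (y − 24.349)² = 61.3651098189²
eq1−eq3, eq1−eq2 (x²,y² cancel):
  -5.546·x + 54.482·y = -1496.696077
  -25.846·x − 14.888·y = 1259.715437
det = -5.546·-14.888 − 54.482·-25.846 = 1490.710620
x = (-1496.696077·-14.888 − 54.482·1259.715437) / 1490.710620 = -31.091886
y = (-5.546·1259.715437 − -1496.696077·-25.846) / 1490.710620 = -30.636388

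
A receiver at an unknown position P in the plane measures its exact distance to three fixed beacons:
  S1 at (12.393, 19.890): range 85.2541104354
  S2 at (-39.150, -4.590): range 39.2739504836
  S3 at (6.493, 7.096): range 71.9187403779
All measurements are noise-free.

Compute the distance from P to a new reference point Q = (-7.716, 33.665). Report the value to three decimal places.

eq1: (x − 12.393)² + (y − 19.890)² = 85.2541104354²
eq2: (x + 39.150)² + (y + 4.590)² = 39.2739504836²
eq3: (x − 6.493)² + (y − 7.096)² = 71.9187403779²
eq3−eq1, eq3−eq2 (x²,y² cancel):
  11.800·x + 25.588·y = -1639.271845
  -91.286·x − 23.372·y = 5091.140366
det = 11.800·-23.372 − 25.588·-91.286 = 2060.036568
x = (-1639.271845·-23.372 − 25.588·5091.140366) / 2060.036568 = -44.639517
y = (11.800·5091.140366 − -1639.271845·-91.286) / 2060.036568 = -43.478409
|P − Q| = √((-44.639517 − -7.716)² + (-43.478409 − 33.665)²) = 85.524568

85.525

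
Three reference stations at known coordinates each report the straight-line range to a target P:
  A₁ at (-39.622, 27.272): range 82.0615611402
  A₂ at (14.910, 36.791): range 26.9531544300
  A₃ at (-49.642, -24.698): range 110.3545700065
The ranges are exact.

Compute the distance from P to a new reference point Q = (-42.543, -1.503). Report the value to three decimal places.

92.767

eq1: (x + 39.622)² + (y − 27.272)² = 82.0615611402²
eq2: (x − 14.910)² + (y − 36.791)² = 26.9531544300²
eq3: (x + 49.642)² + (y + 24.698)² = 110.3545700065²
eq2−eq3, eq2−eq1 (x²,y² cancel):
  -129.104·x − 122.978·y = -9953.225001
  -109.064·x − 19.038·y = -5269.848196
det = -129.104·-19.038 − -122.978·-109.064 = -10954.590640
x = (-9953.225001·-19.038 − -122.978·-5269.848196) / -10954.590640 = 41.862440
y = (-129.104·-5269.848196 − -9953.225001·-109.064) / -10954.590640 = 36.987238
|P − Q| = √((41.862440 − -42.543)² + (36.987238 − -1.503)²) = 92.767326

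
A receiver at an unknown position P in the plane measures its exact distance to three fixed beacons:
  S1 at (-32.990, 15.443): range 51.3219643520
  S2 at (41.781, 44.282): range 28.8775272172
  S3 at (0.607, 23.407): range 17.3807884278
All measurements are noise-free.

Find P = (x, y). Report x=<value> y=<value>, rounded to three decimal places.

x=15.408 y=32.519

eq1: (x + 32.990)² + (y − 15.443)² = 51.3219643520²
eq2: (x − 41.781)² + (y − 44.282)² = 28.8775272172²
eq3: (x − 0.607)² + (y − 23.407)² = 17.3807884278²
eq1−eq2, eq1−eq3 (x²,y² cancel):
  149.542·x + 57.678·y = 4179.753583
  67.194·x + 15.928·y = 1553.281968
det = 149.542·15.928 − 57.678·67.194 = -1493.710556
x = (4179.753583·15.928 − 57.678·1553.281968) / -1493.710556 = 15.407993
y = (149.542·1553.281968 − 4179.753583·67.194) / -1493.710556 = 32.518663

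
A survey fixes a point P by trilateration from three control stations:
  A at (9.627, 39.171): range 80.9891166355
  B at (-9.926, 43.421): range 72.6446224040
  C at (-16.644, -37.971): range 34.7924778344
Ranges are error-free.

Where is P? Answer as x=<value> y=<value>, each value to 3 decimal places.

eq1: (x − 9.627)² + (y − 39.171)² = 80.9891166355²
eq2: (x + 9.926)² + (y − 43.421)² = 72.6446224040²
eq3: (x + 16.644)² + (y + 37.971)² = 34.7924778344²
eq3−eq1, eq3−eq2 (x²,y² cancel):
  52.542·x + 154.284·y = -5440.493707
  13.436·x + 162.784·y = -3801.635510
det = 52.542·162.784 − 154.284·13.436 = 6480.037104
x = (-5440.493707·162.784 − 154.284·-3801.635510) / 6480.037104 = -46.156185
y = (52.542·-3801.635510 − -5440.493707·13.436) / 6480.037104 = -19.544187

x=-46.156 y=-19.544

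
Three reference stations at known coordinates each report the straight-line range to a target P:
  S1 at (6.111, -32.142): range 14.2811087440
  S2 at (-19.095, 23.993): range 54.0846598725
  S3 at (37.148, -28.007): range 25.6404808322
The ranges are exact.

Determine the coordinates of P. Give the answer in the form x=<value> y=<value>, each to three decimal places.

x=12.927 y=-19.593

eq1: (x − 6.111)² + (y + 32.142)² = 14.2811087440²
eq2: (x + 19.095)² + (y − 23.993)² = 54.0846598725²
eq3: (x − 37.148)² + (y + 28.007)² = 25.6404808322²
eq1−eq2, eq1−eq3 (x²,y² cancel):
  -50.412·x + 112.270·y = -2851.369778
  62.074·x + 8.270·y = 640.429278
det = -50.412·8.270 − 112.270·62.074 = -7385.955220
x = (-2851.369778·8.270 − 112.270·640.429278) / -7385.955220 = 12.927485
y = (-50.412·640.429278 − -2851.369778·62.074) / -7385.955220 = -19.592673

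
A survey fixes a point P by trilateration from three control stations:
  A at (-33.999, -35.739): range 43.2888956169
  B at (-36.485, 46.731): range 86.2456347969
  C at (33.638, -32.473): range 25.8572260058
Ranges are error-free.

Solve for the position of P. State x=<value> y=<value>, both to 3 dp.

x=8.383 y=-26.925

eq1: (x + 33.999)² + (y + 35.739)² = 43.2888956169²
eq2: (x + 36.485)² + (y − 46.731)² = 86.2456347969²
eq3: (x − 33.638)² + (y + 32.473)² = 25.8572260058²
eq2−eq1, eq2−eq3 (x²,y² cancel):
  4.972·x − 164.940·y = 4482.647574
  140.246·x − 158.408·y = 5440.782572
det = 4.972·-158.408 − -164.940·140.246 = 22344.570664
x = (4482.647574·-158.408 − -164.940·5440.782572) / 22344.570664 = 8.383040
y = (4.972·5440.782572 − 4482.647574·140.246) / 22344.570664 = -26.924743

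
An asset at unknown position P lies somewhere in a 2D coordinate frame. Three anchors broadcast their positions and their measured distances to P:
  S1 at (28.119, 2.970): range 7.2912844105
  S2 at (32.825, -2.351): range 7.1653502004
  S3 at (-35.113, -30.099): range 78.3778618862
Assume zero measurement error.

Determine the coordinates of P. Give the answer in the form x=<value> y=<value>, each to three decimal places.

eq1: (x − 28.119)² + (y − 2.970)² = 7.2912844105²
eq2: (x − 32.825)² + (y + 2.351)² = 7.1653502004²
eq3: (x + 35.113)² + (y + 30.099)² = 78.3778618862²
eq1−eq3, eq1−eq2 (x²,y² cancel):
  -126.464·x − 66.138·y = -4750.552897
  9.412·x − 10.642·y = 285.329350
det = -126.464·-10.642 − -66.138·9.412 = 1968.320744
x = (-4750.552897·-10.642 − -66.138·285.329350) / 1968.320744 = 35.271943
y = (-126.464·285.329350 − -4750.552897·9.412) / 1968.320744 = 4.383591

x=35.272 y=4.384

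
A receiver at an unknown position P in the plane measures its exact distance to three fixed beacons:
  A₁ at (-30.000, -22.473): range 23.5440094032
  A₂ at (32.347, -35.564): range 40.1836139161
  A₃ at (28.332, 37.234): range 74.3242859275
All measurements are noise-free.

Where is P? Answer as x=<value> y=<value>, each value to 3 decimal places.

x=-7.134 y=-28.083

eq1: (x + 30.000)² + (y + 22.473)² = 23.5440094032²
eq2: (x − 32.347)² + (y + 35.564)² = 40.1836139161²
eq3: (x − 28.332)² + (y − 37.234)² = 74.3242859275²
eq1−eq2, eq1−eq3 (x²,y² cancel):
  124.694·x − 26.182·y = -154.311673
  116.664·x + 119.414·y = -4185.741849
det = 124.694·119.414 − -26.182·116.664 = 17944.706164
x = (-154.311673·119.414 − -26.182·-4185.741849) / 17944.706164 = -7.134030
y = (124.694·-4185.741849 − -154.311673·116.664) / 17944.706164 = -28.082615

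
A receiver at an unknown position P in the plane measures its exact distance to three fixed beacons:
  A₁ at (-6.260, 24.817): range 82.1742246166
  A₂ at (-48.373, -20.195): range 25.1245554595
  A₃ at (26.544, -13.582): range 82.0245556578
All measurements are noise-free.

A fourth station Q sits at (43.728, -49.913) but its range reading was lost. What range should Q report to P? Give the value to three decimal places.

eq1: (x + 6.260)² + (y − 24.817)² = 82.1742246166²
eq2: (x + 48.373)² + (y + 20.195)² = 25.1245554595²
eq3: (x − 26.544)² + (y + 13.582)² = 82.0245556578²
eq3−eq1, eq3−eq2 (x²,y² cancel):
  -65.608·x + 76.798·y = -258.559031
  -149.834·x − 13.226·y = 7955.514938
det = -65.608·-13.226 − 76.798·-149.834 = 12374.682940
x = (-258.559031·-13.226 − 76.798·7955.514938) / 12374.682940 = -49.096040
y = (-65.608·7955.514938 − -258.559031·-149.834) / 12374.682940 = -45.309149
|P − Q| = √((-49.096040 − 43.728)² + (-45.309149 − -49.913)²) = 92.938140

92.938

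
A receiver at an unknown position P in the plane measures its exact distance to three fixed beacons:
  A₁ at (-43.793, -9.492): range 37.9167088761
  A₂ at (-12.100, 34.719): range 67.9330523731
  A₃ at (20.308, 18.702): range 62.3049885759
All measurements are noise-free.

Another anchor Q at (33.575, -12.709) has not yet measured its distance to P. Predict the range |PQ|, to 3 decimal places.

eq1: (x + 43.793)² + (y + 9.492)² = 37.9167088761²
eq2: (x + 12.100)² + (y − 34.719)² = 67.9330523731²
eq3: (x − 20.308)² + (y − 18.702)² = 62.3049885759²
eq1−eq2, eq1−eq3 (x²,y² cancel):
  63.386·x + 88.422·y = -3833.328745
  128.202·x + 56.388·y = -3689.980034
det = 63.386·56.388 − 88.422·128.202 = -7761.667476
x = (-3833.328745·56.388 − 88.422·-3689.980034) / -7761.667476 = -14.187889
y = (63.386·-3689.980034 − -3833.328745·128.202) / -7761.667476 = -33.181960
|P − Q| = √((-14.187889 − 33.575)² + (-33.181960 − -12.709)²) = 51.965716

51.966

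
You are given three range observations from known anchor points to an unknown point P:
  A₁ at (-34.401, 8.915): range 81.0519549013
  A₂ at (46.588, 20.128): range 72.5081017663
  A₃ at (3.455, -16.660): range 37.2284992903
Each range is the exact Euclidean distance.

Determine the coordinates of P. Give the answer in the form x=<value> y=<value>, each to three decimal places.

eq1: (x + 34.401)² + (y − 8.915)² = 81.0519549013²
eq2: (x − 46.588)² + (y − 20.128)² = 72.5081017663²
eq3: (x − 3.455)² + (y + 16.660)² = 37.2284992903²
eq3−eq1, eq3−eq2 (x²,y² cancel):
  -75.712·x + 51.150·y = -4210.044833
  86.266·x + 73.576·y = -1585.378159
det = -75.712·73.576 − 51.150·86.266 = -9983.092012
x = (-4210.044833·73.576 − 51.150·-1585.378159) / -9983.092012 = 22.905345
y = (-75.712·-1585.378159 − -4210.044833·86.266) / -9983.092012 = -48.403428

x=22.905 y=-48.403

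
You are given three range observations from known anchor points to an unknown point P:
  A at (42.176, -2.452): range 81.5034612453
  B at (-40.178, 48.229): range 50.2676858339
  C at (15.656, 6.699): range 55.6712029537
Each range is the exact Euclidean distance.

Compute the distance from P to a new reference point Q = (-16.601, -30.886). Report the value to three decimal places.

36.729

eq1: (x − 42.176)² + (y + 2.452)² = 81.5034612453²
eq2: (x + 40.178)² + (y − 48.229)² = 50.2676858339²
eq3: (x − 15.656)² + (y − 6.699)² = 55.6712029537²
eq2−eq1, eq2−eq3 (x²,y² cancel):
  164.708·x − 101.362·y = -6271.454801
  111.668·x − 83.060·y = -4222.763787
det = 164.708·-83.060 − -101.362·111.668 = -2361.754664
x = (-6271.454801·-83.060 − -101.362·-4222.763787) / -2361.754664 = -39.326376
y = (164.708·-4222.763787 − -6271.454801·111.668) / -2361.754664 = -2.031471
|P − Q| = √((-39.326376 − -16.601)² + (-2.031471 − -30.886)²) = 36.729097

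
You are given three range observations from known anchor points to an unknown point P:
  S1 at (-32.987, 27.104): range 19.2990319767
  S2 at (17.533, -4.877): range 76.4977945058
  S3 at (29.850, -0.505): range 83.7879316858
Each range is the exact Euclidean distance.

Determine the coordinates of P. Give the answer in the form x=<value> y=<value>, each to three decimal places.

x=-40.612 y=44.833

eq1: (x + 32.987)² + (y − 27.104)² = 19.2990319767²
eq2: (x − 17.533)² + (y + 4.877)² = 76.4977945058²
eq3: (x − 29.850)² + (y + 0.505)² = 83.7879316858²
eq2−eq1, eq2−eq3 (x²,y² cancel):
  -101.040·x + 63.962·y = 6971.037696
  24.634·x + 8.744·y = -608.418625
det = -101.040·8.744 − 63.962·24.634 = -2459.133668
x = (6971.037696·8.744 − 63.962·-608.418625) / -2459.133668 = -40.612036
y = (-101.040·-608.418625 − 6971.037696·24.634) / -2459.133668 = 44.832831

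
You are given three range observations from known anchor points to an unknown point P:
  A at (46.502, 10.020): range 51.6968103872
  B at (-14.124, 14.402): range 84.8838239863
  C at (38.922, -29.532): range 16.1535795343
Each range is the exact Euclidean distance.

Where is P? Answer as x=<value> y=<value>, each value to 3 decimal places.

x=49.684 y=-41.579

eq1: (x − 46.502)² + (y − 10.020)² = 51.6968103872²
eq2: (x + 14.124)² + (y − 14.402)² = 84.8838239863²
eq3: (x − 38.922)² + (y + 29.532)² = 16.1535795343²
eq2−eq1, eq2−eq3 (x²,y² cancel):
  121.252·x − 8.764·y = 6388.634794
  106.092·x − 87.868·y = 8924.481571
det = 121.252·-87.868 − -8.764·106.092 = -9724.380448
x = (6388.634794·-87.868 − -8.764·8924.481571) / -9724.380448 = 49.683618
y = (121.252·8924.481571 − 6388.634794·106.092) / -9724.380448 = -41.578813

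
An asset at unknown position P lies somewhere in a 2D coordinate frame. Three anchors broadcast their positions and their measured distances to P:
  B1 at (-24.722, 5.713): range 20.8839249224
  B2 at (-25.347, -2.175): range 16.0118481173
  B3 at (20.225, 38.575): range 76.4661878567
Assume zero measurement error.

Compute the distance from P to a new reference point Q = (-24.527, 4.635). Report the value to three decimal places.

eq1: (x + 24.722)² + (y − 5.713)² = 20.8839249224²
eq2: (x + 25.347)² + (y + 2.175)² = 16.0118481173²
eq3: (x − 20.225)² + (y − 38.575)² = 76.4661878567²
eq2−eq3, eq2−eq1 (x²,y² cancel):
  91.144·x + 81.500·y = -4340.818389
  1.250·x + 15.776·y = -183.144421
det = 91.144·15.776 − 81.500·1.250 = 1336.012744
x = (-4340.818389·15.776 − 81.500·-183.144421) / 1336.012744 = -40.085307
y = (91.144·-183.144421 − -4340.818389·1.250) / 1336.012744 = -8.432923
|P − Q| = √((-40.085307 − -24.527)² + (-8.432923 − 4.635)²) = 20.318256

20.318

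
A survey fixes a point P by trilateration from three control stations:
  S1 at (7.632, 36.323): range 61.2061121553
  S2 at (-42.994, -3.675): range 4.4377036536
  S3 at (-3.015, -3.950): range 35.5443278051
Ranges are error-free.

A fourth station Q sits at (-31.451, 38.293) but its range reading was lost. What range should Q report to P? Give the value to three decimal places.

42.722

eq1: (x − 7.632)² + (y − 36.323)² = 61.2061121553²
eq2: (x + 42.994)² + (y + 3.675)² = 4.4377036536²
eq3: (x + 3.015)² + (y + 3.950)² = 35.5443278051²
eq1−eq2, eq1−eq3 (x²,y² cancel):
  -101.252·x − 79.996·y = 4210.876859
  -21.294·x − 80.546·y = 1129.873898
det = -101.252·-80.546 − -79.996·-21.294 = 6452.008768
x = (4210.876859·-80.546 − -79.996·1129.873898) / 6452.008768 = -38.559138
y = (-101.252·1129.873898 − 4210.876859·-21.294) / 6452.008768 = -3.833780
|P − Q| = √((-38.559138 − -31.451)² + (-3.833780 − 38.293)²) = 42.722256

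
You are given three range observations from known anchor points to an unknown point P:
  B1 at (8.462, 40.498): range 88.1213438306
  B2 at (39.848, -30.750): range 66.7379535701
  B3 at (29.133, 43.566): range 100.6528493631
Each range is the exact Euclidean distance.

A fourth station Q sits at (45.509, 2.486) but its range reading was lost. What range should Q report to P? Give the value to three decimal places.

83.597

eq1: (x − 8.462)² + (y − 40.498)² = 88.1213438306²
eq2: (x − 39.848)² + (y + 30.750)² = 66.7379535701²
eq3: (x − 29.133)² + (y − 43.566)² = 100.6528493631²
eq3−eq1, eq3−eq2 (x²,y² cancel):
  -41.342·x − 6.136·y = 1330.590249
  21.430·x − 148.632·y = 5463.739197
det = -41.342·-148.632 − -6.136·21.430 = 6276.238624
x = (1330.590249·-148.632 − -6.136·5463.739197) / 6276.238624 = -26.168984
y = (-41.342·5463.739197 − 1330.590249·21.430) / 6276.238624 = -40.533267
|P − Q| = √((-26.168984 − 45.509)² + (-40.533267 − 2.486)²) = 83.596595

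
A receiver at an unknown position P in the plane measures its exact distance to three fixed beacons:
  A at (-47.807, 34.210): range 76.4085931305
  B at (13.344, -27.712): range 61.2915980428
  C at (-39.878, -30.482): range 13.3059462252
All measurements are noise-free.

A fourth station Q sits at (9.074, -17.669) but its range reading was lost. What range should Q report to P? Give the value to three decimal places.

eq1: (x + 47.807)² + (y − 34.210)² = 76.4085931305²
eq2: (x − 13.344)² + (y + 27.712)² = 61.2915980428²
eq3: (x + 39.878)² + (y + 30.482)² = 13.3059462252²
eq2−eq1, eq2−eq3 (x²,y² cancel):
  -122.302·x + 123.844·y = 428.202955
  -106.444·x − 5.540·y = 5153.001714
det = -122.302·-5.540 − 123.844·-106.444 = 13860.003816
x = (428.202955·-5.540 − 123.844·5153.001714) / 13860.003816 = -46.215037
y = (-122.302·5153.001714 − 428.202955·-106.444) / 13860.003816 = -42.182007
|P − Q| = √((-46.215037 − 9.074)² + (-42.182007 − -17.669)²) = 60.479460

60.479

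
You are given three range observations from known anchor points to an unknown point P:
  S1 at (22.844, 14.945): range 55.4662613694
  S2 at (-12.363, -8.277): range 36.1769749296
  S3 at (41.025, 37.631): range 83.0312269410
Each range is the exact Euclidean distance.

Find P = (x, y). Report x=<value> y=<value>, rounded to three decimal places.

x=7.665 y=-38.404

eq1: (x − 22.844)² + (y − 14.945)² = 55.4662613694²
eq2: (x + 12.363)² + (y + 8.277)² = 36.1769749296²
eq3: (x − 41.025)² + (y − 37.631)² = 83.0312269410²
eq3−eq1, eq3−eq2 (x²,y² cancel):
  -36.362·x − 45.372·y = 1463.737072
  -106.776·x − 91.816·y = 2707.620844
det = -36.362·-91.816 − -45.372·-106.776 = -1506.027280
x = (1463.737072·-91.816 − -45.372·2707.620844) / -1506.027280 = 7.665406
y = (-36.362·2707.620844 − 1463.737072·-106.776) / -1506.027280 = -38.404006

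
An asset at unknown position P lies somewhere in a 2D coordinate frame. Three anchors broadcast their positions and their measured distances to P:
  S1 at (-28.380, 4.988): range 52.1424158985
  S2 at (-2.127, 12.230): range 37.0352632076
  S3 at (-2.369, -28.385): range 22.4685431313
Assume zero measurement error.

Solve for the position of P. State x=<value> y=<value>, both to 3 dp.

x=17.985 y=-18.869

eq1: (x + 28.380)² + (y − 4.988)² = 52.1424158985²
eq2: (x + 2.127)² + (y − 12.230)² = 37.0352632076²
eq3: (x + 2.369)² + (y + 28.385)² = 22.4685431313²
eq2−eq1, eq2−eq3 (x²,y² cancel):
  -52.506·x − 14.484·y = -671.013300
  -0.484·x − 81.230·y = 1523.998647
det = -52.506·-81.230 − -14.484·-0.484 = 4258.052124
x = (-671.013300·-81.230 − -14.484·1523.998647) / 4258.052124 = 17.984751
y = (-52.506·1523.998647 − -671.013300·-0.484) / 4258.052124 = -18.868685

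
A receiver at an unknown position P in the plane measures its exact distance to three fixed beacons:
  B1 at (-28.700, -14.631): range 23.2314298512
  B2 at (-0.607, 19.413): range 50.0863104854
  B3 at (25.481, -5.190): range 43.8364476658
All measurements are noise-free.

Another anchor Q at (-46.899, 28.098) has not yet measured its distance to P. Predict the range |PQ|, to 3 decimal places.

67.988

eq1: (x + 28.700)² + (y + 14.631)² = 23.2314298512²
eq2: (x + 0.607)² + (y − 19.413)² = 50.0863104854²
eq3: (x − 25.481)² + (y + 5.190)² = 43.8364476658²
eq1−eq3, eq1−eq2 (x²,y² cancel):
  108.362·x + 18.882·y = -1743.473511
  56.186·x + 68.088·y = -2629.462308
det = 108.362·68.088 − 18.882·56.186 = 6317.247804
x = (-1743.473511·68.088 − 18.882·-2629.462308) / 6317.247804 = -10.931994
y = (108.362·-2629.462308 − -1743.473511·56.186) / 6317.247804 = -29.597540
|P − Q| = √((-10.931994 − -46.899)² + (-29.597540 − 28.098)²) = 67.988240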